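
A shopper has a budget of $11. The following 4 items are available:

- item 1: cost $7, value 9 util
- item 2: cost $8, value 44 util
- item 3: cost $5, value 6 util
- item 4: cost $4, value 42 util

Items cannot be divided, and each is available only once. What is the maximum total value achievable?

Check high-value combinations within $11:
- item 1+item 4: cost 7+4=11, value 9+42=51
- item 3+item 4: cost 5+4=9, value 6+42=48
- item 2: cost 8, value 44
Best: 51 util.

51 util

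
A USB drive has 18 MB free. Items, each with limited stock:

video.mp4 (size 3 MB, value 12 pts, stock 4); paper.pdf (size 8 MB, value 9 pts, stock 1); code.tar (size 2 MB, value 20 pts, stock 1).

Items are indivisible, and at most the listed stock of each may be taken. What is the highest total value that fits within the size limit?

68 pts

Top feasible selections:
- 4×video.mp4 + 1×code.tar: size 14, value 68
- 3×video.mp4 + 1×code.tar: size 11, value 56
Best: 68 pts.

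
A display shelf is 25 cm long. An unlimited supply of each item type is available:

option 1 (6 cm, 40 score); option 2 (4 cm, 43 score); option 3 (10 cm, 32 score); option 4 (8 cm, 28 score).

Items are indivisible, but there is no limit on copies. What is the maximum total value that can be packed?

Best value-per-unit is option 2 at 43/4, and filling with it alone uses length 6×4=24. No mix of the others beats 6×43 = 258.

258 score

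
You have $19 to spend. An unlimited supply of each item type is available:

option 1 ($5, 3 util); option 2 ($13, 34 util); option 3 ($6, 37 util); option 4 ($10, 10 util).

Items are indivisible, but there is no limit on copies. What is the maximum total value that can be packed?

111 util

Best value-per-unit is option 3 at 37/6, and filling with it alone uses cost 3×6=18. No mix of the others beats 3×37 = 111.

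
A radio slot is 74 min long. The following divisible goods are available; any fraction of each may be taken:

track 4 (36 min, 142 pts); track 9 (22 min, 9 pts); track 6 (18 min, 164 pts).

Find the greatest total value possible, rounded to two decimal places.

314.18

Take in order of value per unit:
- track 6 (164/18 per unit): all 18 → value 164, running total 164.00
- track 4 (142/36 per unit): all 36 → value 142, running total 306.00
- track 9 (9/22 per unit): 20 of 22 → value 20×9/22 = 8.1818, running total 314.18
Total 314.18.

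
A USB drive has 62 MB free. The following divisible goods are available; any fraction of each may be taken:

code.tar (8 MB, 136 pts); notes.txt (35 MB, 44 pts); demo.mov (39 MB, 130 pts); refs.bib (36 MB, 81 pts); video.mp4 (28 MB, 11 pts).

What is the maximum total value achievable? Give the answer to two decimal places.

299.75

Take in order of value per unit:
- code.tar (136/8 per unit): all 8 → value 136, running total 136.00
- demo.mov (130/39 per unit): all 39 → value 130, running total 266.00
- refs.bib (81/36 per unit): 15 of 36 → value 15×81/36 = 33.7500, running total 299.75
Total 299.75.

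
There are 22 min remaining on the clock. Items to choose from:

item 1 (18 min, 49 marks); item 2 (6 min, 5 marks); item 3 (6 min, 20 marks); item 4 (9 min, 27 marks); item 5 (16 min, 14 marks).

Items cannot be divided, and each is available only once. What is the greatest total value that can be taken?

52 marks

Check high-value combinations within 22 min:
- item 2+item 3+item 4: time 6+6+9=21, value 5+20+27=52
- item 1: time 18, value 49
- item 3+item 4: time 6+9=15, value 20+27=47
- item 3+item 5: time 6+16=22, value 20+14=34
Best: 52 marks.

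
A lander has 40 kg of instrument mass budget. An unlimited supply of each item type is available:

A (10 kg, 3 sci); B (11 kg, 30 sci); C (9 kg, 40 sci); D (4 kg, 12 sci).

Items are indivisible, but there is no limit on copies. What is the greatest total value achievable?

Best value-per-unit is C at 40/9; filling with it alone gives 4×40 = 160.
Optimal mix: 4×C + 1×D → mass 40, value 172.

172 sci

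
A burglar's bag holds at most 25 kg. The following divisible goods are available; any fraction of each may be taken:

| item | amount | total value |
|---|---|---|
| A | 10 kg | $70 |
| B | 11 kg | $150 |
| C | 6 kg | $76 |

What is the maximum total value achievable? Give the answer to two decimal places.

Take in order of value per unit:
- B (150/11 per unit): all 11 → value 150, running total 150.00
- C (76/6 per unit): all 6 → value 76, running total 226.00
- A (70/10 per unit): 8 of 10 → value 8×70/10 = 56.0000, running total 282.00
Total 282.00.

282.00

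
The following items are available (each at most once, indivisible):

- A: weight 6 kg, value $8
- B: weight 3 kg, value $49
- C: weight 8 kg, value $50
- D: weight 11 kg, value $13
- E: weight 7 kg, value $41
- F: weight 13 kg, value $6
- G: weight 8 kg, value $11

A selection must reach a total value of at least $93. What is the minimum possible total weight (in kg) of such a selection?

Subsets with value ≥ 93, sorted by total weight:
- B+C: weight 11, value 99
- A+B+E: weight 16, value 98
- A+B+C: weight 17, value 107
Minimum weight: 11 kg.

11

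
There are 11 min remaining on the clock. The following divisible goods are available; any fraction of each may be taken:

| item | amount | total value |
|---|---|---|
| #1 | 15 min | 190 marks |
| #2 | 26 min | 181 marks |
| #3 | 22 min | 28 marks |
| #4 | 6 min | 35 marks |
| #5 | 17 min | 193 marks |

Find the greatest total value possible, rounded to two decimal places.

139.33

Take in order of value per unit:
- #1 (190/15 per unit): 11 of 15 → value 11×190/15 = 139.3333, running total 139.33
Total 139.33.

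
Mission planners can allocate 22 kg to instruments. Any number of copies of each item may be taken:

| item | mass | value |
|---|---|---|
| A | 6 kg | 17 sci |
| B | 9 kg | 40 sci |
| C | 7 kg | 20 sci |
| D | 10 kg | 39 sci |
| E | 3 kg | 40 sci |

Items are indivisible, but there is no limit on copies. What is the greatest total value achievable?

Best value-per-unit is E at 40/3, and filling with it alone uses mass 7×3=21. No mix of the others beats 7×40 = 280.

280 sci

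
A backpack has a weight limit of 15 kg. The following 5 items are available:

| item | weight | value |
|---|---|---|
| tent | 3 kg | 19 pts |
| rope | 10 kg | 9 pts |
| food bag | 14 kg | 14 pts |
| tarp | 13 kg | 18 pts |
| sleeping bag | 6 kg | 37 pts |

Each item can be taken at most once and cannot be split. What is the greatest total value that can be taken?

Check high-value combinations within 15 kg:
- tent+sleeping bag: weight 3+6=9, value 19+37=56
- sleeping bag: weight 6, value 37
- tent+rope: weight 3+10=13, value 19+9=28
- tent: weight 3, value 19
Best: 56 pts.

56 pts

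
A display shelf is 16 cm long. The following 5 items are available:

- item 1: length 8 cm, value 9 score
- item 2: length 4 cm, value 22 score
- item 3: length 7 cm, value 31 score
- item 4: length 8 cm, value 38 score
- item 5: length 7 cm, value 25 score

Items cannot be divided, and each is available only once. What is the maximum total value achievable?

Check high-value combinations within 16 cm:
- item 3+item 4: length 7+8=15, value 31+38=69
- item 4+item 5: length 8+7=15, value 38+25=63
- item 2+item 4: length 4+8=12, value 22+38=60
Best: 69 score.

69 score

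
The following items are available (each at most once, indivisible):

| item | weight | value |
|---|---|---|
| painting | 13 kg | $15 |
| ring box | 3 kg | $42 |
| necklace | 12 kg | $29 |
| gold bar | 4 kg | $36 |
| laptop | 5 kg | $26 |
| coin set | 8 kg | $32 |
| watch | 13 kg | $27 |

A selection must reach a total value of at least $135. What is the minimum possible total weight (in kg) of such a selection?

20

Subsets with value ≥ 135, sorted by total weight:
- ring box+gold bar+laptop+coin set: weight 20, value 136
- ring box+necklace+gold bar+coin set: weight 27, value 139
- ring box+gold bar+coin set+watch: weight 28, value 137
Minimum weight: 20 kg.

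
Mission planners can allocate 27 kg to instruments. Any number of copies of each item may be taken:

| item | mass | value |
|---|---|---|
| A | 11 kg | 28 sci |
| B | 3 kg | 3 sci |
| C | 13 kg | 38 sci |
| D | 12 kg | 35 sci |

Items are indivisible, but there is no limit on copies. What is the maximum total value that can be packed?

Best value-per-unit is C at 38/13, and filling with it alone uses mass 2×13=26. No mix of the others beats 2×38 = 76.

76 sci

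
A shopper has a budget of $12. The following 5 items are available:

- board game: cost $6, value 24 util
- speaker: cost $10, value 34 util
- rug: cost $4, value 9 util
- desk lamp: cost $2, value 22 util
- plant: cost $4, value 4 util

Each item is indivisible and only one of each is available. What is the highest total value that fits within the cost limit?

This is a 0/1 knapsack; check combinations near the capacity.
- speaker+desk lamp: cost 10+2=12, value 34+22=56
- board game+rug+desk lamp: cost 6+4+2=12, value 24+9+22=55
- board game+desk lamp+plant: cost 6+2+4=12, value 24+22+4=50
- board game+desk lamp: cost 6+2=8, value 24+22=46
- rug+desk lamp+plant: cost 4+2+4=10, value 9+22+4=35
Best: 56 util.

56 util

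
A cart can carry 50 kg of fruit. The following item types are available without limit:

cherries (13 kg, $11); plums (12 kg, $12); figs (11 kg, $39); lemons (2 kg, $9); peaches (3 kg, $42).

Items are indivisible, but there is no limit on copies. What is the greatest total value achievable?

Best value-per-unit is peaches at 42/3; filling with it alone gives 16×42 = 672.
Optimal mix: 1×lemons + 16×peaches → weight 50, value 681.

$681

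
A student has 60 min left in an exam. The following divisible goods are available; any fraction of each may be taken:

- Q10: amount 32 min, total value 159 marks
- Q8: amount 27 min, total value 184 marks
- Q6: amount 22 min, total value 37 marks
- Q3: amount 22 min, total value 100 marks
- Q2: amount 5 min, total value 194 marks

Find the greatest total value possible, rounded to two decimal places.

517.13

Take in order of value per unit:
- Q2 (194/5 per unit): all 5 → value 194, running total 194.00
- Q8 (184/27 per unit): all 27 → value 184, running total 378.00
- Q10 (159/32 per unit): 28 of 32 → value 28×159/32 = 139.1250, running total 517.13
Total 517.13.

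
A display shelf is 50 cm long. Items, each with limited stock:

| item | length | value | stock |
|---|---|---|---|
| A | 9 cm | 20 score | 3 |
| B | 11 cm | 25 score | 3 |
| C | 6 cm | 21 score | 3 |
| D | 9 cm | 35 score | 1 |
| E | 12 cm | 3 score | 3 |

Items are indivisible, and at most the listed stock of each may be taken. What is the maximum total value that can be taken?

Best selections within length 50 and stock limits:
- 2×B + 3×C + 1×D: length 49, value 148
- 1×A + 1×B + 3×C + 1×D: length 47, value 143
- 2×A + 1×B + 2×C + 1×D: length 50, value 142
- 2×A + 3×C + 1×D: length 45, value 138
Best: 148 score.

148 score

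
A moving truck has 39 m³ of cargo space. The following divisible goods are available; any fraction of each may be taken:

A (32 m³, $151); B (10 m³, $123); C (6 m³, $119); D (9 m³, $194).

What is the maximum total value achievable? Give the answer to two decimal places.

Take in order of value per unit:
- D (194/9 per unit): all 9 → value 194, running total 194.00
- C (119/6 per unit): all 6 → value 119, running total 313.00
- B (123/10 per unit): all 10 → value 123, running total 436.00
- A (151/32 per unit): 14 of 32 → value 14×151/32 = 66.0625, running total 502.06
Total 502.06.

502.06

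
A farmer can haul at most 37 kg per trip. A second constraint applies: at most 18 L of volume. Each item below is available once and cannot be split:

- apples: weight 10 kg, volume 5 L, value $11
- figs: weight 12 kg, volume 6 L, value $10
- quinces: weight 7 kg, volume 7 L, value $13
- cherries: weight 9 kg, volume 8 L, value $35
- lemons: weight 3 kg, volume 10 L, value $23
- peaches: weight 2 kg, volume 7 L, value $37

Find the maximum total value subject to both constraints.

Feasible sets respecting both limits:
- cherries+peaches: weight 11, volume 15, value 72
- lemons+peaches: weight 5, volume 17, value 60
- cherries+lemons: weight 12, volume 18, value 58
Best: $72.

$72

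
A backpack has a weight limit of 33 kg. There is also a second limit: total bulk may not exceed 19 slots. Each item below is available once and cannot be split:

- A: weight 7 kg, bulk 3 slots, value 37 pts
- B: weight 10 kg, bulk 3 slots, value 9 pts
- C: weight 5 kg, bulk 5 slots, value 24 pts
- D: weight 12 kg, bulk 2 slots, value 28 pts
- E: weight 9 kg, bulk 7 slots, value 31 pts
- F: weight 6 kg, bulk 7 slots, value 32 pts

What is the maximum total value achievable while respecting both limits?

Feasible sets respecting both limits:
- A+C+D+F: weight 30, bulk 17, value 121
- A+C+D+E: weight 33, bulk 17, value 120
- A+B+C+F: weight 28, bulk 18, value 102
- A+B+C+E: weight 31, bulk 18, value 101
Best: 121 pts.

121 pts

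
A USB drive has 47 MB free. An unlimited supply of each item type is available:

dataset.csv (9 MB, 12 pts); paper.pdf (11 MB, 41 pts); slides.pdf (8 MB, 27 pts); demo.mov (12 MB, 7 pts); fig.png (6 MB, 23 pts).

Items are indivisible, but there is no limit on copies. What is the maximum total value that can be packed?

179 pts

Best value-per-unit is fig.png at 23/6; filling with it alone gives 7×23 = 161.
Optimal mix: 1×paper.pdf + 6×fig.png → size 47, value 179.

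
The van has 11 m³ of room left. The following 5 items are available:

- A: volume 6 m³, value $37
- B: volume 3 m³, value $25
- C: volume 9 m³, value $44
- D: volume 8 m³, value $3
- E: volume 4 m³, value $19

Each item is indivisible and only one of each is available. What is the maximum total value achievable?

$62

Check high-value combinations within 11 m³:
- A+B: volume 6+3=9, value 37+25=62
- A+E: volume 6+4=10, value 37+19=56
- B+E: volume 3+4=7, value 25+19=44
Best: $62.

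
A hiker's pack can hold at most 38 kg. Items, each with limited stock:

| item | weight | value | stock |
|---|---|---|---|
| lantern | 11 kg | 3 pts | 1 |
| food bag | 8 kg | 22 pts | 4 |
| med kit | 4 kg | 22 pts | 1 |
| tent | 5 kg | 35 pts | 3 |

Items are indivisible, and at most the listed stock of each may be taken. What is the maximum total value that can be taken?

171 pts

Best selections within weight 38 and stock limits:
- 2×food bag + 1×med kit + 3×tent: weight 35, value 171
- 3×food bag + 1×med kit + 2×tent: weight 38, value 158
- 1×lantern + 1×food bag + 1×med kit + 3×tent: weight 38, value 152
- 1×food bag + 1×med kit + 3×tent: weight 27, value 149
Best: 171 pts.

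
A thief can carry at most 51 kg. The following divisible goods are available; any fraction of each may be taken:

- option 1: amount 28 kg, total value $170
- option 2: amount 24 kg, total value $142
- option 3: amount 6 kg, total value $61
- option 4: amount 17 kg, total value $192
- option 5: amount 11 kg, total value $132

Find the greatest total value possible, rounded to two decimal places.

Take in order of value per unit:
- option 5 (132/11 per unit): all 11 → value 132, running total 132.00
- option 4 (192/17 per unit): all 17 → value 192, running total 324.00
- option 3 (61/6 per unit): all 6 → value 61, running total 385.00
- option 1 (170/28 per unit): 17 of 28 → value 17×170/28 = 103.2143, running total 488.21
Total 488.21.

488.21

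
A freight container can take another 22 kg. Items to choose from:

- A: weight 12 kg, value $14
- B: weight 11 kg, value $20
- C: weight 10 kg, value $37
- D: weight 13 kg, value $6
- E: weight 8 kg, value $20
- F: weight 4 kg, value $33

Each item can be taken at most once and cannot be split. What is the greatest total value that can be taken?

$90

Check high-value combinations within 22 kg:
- C+E+F: weight 10+8+4=22, value 37+20+33=90
- C+F: weight 10+4=14, value 37+33=70
- C+E: weight 10+8=18, value 37+20=57
- B+C: weight 11+10=21, value 20+37=57
Best: $90.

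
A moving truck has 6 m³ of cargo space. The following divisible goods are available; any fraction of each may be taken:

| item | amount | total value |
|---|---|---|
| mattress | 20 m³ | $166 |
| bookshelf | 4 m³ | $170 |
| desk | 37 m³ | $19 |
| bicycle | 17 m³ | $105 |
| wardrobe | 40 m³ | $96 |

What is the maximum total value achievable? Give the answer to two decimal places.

Take in order of value per unit:
- bookshelf (170/4 per unit): all 4 → value 170, running total 170.00
- mattress (166/20 per unit): 2 of 20 → value 2×166/20 = 16.6000, running total 186.60
Total 186.60.

186.60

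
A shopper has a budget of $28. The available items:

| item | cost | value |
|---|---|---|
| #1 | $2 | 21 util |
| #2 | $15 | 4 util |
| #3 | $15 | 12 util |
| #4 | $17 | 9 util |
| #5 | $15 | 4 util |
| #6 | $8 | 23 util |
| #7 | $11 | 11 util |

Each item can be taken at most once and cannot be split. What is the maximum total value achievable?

56 util

Check high-value combinations within $28:
- #1+#3+#6: cost 2+15+8=25, value 21+12+23=56
- #1+#6+#7: cost 2+8+11=21, value 21+23+11=55
- #1+#4+#6: cost 2+17+8=27, value 21+9+23=53
Best: 56 util.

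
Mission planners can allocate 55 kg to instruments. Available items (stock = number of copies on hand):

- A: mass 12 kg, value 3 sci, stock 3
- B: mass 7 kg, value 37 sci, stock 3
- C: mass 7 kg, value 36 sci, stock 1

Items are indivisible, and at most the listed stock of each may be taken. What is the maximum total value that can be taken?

153 sci

Top feasible selections:
- 2×A + 3×B + 1×C: mass 52, value 153
- 1×A + 3×B + 1×C: mass 40, value 150
- 3×B + 1×C: mass 28, value 147
- 2×A + 3×B: mass 45, value 117
Best: 153 sci.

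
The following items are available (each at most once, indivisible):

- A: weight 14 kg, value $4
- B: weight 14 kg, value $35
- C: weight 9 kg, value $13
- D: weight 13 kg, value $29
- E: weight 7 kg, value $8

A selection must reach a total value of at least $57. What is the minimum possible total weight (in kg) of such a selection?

Subsets with value ≥ 57, sorted by total weight:
- B+D: weight 27, value 64
- B+D+E: weight 34, value 72
Minimum weight: 27 kg.

27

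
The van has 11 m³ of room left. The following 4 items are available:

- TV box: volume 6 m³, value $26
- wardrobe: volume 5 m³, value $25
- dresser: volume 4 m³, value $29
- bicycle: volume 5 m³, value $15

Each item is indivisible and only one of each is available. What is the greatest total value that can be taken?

This is a 0/1 knapsack; check combinations near the capacity.
- TV box+dresser: volume 6+4=10, value 26+29=55
- wardrobe+dresser: volume 5+4=9, value 25+29=54
- TV box+wardrobe: volume 6+5=11, value 26+25=51
- dresser+bicycle: volume 4+5=9, value 29+15=44
Best: $55.

$55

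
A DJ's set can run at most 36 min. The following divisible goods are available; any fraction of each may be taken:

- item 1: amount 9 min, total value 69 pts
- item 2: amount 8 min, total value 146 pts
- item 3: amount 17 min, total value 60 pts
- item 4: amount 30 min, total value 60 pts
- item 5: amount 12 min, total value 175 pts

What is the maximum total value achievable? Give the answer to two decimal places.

414.71

Take in order of value per unit:
- item 2 (146/8 per unit): all 8 → value 146, running total 146.00
- item 5 (175/12 per unit): all 12 → value 175, running total 321.00
- item 1 (69/9 per unit): all 9 → value 69, running total 390.00
- item 3 (60/17 per unit): 7 of 17 → value 7×60/17 = 24.7059, running total 414.71
Total 414.71.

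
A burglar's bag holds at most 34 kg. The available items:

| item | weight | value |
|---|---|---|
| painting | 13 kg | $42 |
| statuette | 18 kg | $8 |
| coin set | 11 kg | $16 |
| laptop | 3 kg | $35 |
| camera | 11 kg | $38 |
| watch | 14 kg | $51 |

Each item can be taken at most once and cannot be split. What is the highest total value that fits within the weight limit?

Check high-value combinations within 34 kg:
- painting+laptop+watch: weight 13+3+14=30, value 42+35+51=128
- laptop+camera+watch: weight 3+11+14=28, value 35+38+51=124
- painting+laptop+camera: weight 13+3+11=27, value 42+35+38=115
- coin set+laptop+watch: weight 11+3+14=28, value 16+35+51=102
- painting+coin set+laptop: weight 13+11+3=27, value 42+16+35=93
Best: $128.

$128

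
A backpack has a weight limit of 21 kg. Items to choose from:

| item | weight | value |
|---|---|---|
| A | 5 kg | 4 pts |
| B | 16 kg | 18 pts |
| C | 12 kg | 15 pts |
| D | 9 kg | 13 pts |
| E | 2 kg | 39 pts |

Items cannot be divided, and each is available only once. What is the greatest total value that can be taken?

58 pts

Check high-value combinations within 21 kg:
- A+C+E: weight 5+12+2=19, value 4+15+39=58
- B+E: weight 16+2=18, value 18+39=57
- A+D+E: weight 5+9+2=16, value 4+13+39=56
- C+E: weight 12+2=14, value 15+39=54
- D+E: weight 9+2=11, value 13+39=52
Best: 58 pts.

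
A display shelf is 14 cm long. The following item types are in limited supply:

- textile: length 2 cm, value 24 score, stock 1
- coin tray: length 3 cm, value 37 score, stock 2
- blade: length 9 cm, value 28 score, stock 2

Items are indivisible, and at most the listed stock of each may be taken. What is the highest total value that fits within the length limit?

98 score

Top feasible selections:
- 1×textile + 2×coin tray: length 8, value 98
- 1×textile + 1×coin tray + 1×blade: length 14, value 89
- 2×coin tray: length 6, value 74
- 1×coin tray + 1×blade: length 12, value 65
Best: 98 score.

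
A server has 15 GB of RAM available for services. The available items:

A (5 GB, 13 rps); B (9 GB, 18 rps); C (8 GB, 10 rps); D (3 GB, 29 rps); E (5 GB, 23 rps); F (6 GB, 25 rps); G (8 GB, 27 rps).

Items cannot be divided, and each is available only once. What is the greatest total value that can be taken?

77 rps

This is a 0/1 knapsack; check combinations near the capacity.
- D+E+F: memory 3+5+6=14, value 29+23+25=77
- A+D+F: memory 5+3+6=14, value 13+29+25=67
- A+D+E: memory 5+3+5=13, value 13+29+23=65
- D+G: memory 3+8=11, value 29+27=56
Best: 77 rps.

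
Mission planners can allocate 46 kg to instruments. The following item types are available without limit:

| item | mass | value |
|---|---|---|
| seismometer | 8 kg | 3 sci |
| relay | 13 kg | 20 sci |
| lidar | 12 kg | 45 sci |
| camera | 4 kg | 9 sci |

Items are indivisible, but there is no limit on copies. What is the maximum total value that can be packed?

153 sci

Best value-per-unit is lidar at 45/12; filling with it alone gives 3×45 = 135.
Optimal mix: 3×lidar + 2×camera → mass 44, value 153.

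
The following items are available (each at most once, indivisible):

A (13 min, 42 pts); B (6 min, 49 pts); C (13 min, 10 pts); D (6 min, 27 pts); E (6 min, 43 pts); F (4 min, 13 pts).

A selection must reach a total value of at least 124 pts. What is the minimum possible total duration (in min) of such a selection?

22

Subsets with value ≥ 124, sorted by total duration:
- B+D+E+F: duration 22, value 132
- A+B+E: duration 25, value 134
- A+B+E+F: duration 29, value 147
Minimum duration: 22 min.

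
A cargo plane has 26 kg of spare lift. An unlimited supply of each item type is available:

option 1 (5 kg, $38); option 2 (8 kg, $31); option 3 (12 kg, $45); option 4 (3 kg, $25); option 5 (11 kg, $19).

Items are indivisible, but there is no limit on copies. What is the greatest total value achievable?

Best value-per-unit is option 4 at 25/3; filling with it alone gives 8×25 = 200.
Optimal mix: 1×option 1 + 7×option 4 → weight 26, value 213.

$213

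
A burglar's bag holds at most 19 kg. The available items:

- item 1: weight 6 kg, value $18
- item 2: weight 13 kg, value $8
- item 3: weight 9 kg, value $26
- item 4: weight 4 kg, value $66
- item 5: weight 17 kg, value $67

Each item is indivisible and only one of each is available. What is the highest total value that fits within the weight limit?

Check high-value combinations within 19 kg:
- item 1+item 3+item 4: weight 6+9+4=19, value 18+26+66=110
- item 3+item 4: weight 9+4=13, value 26+66=92
- item 1+item 4: weight 6+4=10, value 18+66=84
Best: $110.

$110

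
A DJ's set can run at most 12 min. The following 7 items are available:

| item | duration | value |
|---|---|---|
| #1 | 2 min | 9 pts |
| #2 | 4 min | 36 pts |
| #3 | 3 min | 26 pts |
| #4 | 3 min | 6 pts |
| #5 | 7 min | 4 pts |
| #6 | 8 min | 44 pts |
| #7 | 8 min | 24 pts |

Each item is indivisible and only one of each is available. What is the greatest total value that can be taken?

Check high-value combinations within 12 min:
- #2+#6: duration 4+8=12, value 36+44=80
- #1+#2+#3+#4: duration 2+4+3+3=12, value 9+36+26+6=77
- #1+#2+#3: duration 2+4+3=9, value 9+36+26=71
Best: 80 pts.

80 pts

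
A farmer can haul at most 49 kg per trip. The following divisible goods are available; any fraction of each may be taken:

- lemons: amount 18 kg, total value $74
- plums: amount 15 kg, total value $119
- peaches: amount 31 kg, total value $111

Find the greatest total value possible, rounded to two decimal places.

Take in order of value per unit:
- plums (119/15 per unit): all 15 → value 119, running total 119.00
- lemons (74/18 per unit): all 18 → value 74, running total 193.00
- peaches (111/31 per unit): 16 of 31 → value 16×111/31 = 57.2903, running total 250.29
Total 250.29.

250.29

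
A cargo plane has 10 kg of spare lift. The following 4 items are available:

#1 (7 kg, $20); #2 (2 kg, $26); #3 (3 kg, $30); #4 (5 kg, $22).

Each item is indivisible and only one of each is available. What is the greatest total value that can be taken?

$78

This is a 0/1 knapsack; check combinations near the capacity.
- #2+#3+#4: weight 2+3+5=10, value 26+30+22=78
- #2+#3: weight 2+3=5, value 26+30=56
- #3+#4: weight 3+5=8, value 30+22=52
- #1+#3: weight 7+3=10, value 20+30=50
Best: $78.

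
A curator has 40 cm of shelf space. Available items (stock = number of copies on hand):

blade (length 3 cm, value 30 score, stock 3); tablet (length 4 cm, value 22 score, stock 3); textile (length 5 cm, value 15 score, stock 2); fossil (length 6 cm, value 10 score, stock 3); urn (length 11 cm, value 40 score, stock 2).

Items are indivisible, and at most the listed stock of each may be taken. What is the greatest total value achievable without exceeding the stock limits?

214 score

Top feasible selections:
- 3×blade + 2×tablet + 2×urn: length 39, value 214
- 3×blade + 3×tablet + 1×textile + 1×urn: length 37, value 211
- 3×blade + 1×tablet + 1×textile + 2×urn: length 40, value 207
- 3×blade + 3×tablet + 1×fossil + 1×urn: length 38, value 206
Best: 214 score.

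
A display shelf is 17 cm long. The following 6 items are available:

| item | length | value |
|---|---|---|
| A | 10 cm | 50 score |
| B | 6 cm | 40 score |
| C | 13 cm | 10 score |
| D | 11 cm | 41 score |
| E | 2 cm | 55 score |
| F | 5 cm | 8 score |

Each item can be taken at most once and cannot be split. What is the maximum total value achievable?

This is a 0/1 knapsack; check combinations near the capacity.
- A+E+F: length 10+2+5=17, value 50+55+8=113
- A+E: length 10+2=12, value 50+55=105
- B+E+F: length 6+2+5=13, value 40+55+8=103
- D+E: length 11+2=13, value 41+55=96
Best: 113 score.

113 score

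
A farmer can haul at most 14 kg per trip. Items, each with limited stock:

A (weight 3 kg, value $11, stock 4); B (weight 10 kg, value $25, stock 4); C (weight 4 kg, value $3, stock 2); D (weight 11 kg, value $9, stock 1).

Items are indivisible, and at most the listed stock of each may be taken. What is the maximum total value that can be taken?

Best selections within weight 14 and stock limits:
- 4×A: weight 12, value 44
- 1×A + 1×B: weight 13, value 36
Best: $44.

$44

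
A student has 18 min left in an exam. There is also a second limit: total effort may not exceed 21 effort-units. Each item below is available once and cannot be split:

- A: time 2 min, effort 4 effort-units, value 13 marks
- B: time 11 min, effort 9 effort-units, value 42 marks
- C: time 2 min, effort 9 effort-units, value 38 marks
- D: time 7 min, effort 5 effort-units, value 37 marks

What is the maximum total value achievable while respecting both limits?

88 marks

Feasible sets respecting both limits:
- A+C+D: time 11, effort 18, value 88
- B+C: time 13, effort 18, value 80
- B+D: time 18, effort 14, value 79
Best: 88 marks.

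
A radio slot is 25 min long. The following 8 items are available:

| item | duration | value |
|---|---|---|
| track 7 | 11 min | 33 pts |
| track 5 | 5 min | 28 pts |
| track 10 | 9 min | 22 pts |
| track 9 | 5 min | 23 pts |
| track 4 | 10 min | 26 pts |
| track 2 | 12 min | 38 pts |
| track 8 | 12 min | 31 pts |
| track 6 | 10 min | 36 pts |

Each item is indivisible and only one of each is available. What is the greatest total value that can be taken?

Check high-value combinations within 25 min:
- track 5+track 4+track 6: duration 5+10+10=25, value 28+26+36=90
- track 5+track 9+track 2: duration 5+5+12=22, value 28+23+38=89
- track 5+track 9+track 6: duration 5+5+10=20, value 28+23+36=87
- track 5+track 10+track 6: duration 5+9+10=24, value 28+22+36=86
Best: 90 pts.

90 pts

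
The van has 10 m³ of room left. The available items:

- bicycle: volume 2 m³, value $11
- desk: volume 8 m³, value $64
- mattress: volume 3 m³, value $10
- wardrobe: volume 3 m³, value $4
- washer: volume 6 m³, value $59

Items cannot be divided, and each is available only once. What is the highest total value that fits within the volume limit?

$75

Check high-value combinations within 10 m³:
- bicycle+desk: volume 2+8=10, value 11+64=75
- bicycle+washer: volume 2+6=8, value 11+59=70
- mattress+washer: volume 3+6=9, value 10+59=69
- desk: volume 8, value 64
- wardrobe+washer: volume 3+6=9, value 4+59=63
Best: $75.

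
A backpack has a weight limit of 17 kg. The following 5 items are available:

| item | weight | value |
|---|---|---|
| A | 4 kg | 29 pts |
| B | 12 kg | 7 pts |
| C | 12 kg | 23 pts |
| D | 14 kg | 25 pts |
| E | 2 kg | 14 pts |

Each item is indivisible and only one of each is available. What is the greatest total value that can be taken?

Check high-value combinations within 17 kg:
- A+C: weight 4+12=16, value 29+23=52
- A+E: weight 4+2=6, value 29+14=43
- D+E: weight 14+2=16, value 25+14=39
- C+E: weight 12+2=14, value 23+14=37
Best: 52 pts.

52 pts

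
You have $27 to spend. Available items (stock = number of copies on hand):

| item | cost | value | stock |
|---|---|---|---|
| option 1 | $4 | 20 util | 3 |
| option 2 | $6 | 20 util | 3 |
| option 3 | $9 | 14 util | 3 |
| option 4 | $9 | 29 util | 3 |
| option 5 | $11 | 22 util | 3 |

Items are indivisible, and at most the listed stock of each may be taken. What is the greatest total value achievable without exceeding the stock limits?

109 util

Best selections within cost 27 and stock limits:
- 3×option 1 + 1×option 2 + 1×option 4: cost 27, value 109
- 3×option 1 + 2×option 2: cost 24, value 100
- 2×option 1 + 3×option 2: cost 26, value 100
- 2×option 1 + 2×option 4: cost 26, value 98
Best: 109 util.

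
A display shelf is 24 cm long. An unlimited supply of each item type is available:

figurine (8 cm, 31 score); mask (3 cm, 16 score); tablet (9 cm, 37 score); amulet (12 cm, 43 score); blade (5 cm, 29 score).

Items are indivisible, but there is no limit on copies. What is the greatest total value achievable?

135 score

Best value-per-unit is blade at 29/5; filling with it alone gives 4×29 = 116.
Optimal mix: 3×mask + 3×blade → length 24, value 135.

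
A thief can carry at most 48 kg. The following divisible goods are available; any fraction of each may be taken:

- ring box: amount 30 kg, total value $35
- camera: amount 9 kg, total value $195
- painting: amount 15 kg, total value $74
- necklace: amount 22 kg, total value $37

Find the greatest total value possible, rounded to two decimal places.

Take in order of value per unit:
- camera (195/9 per unit): all 9 → value 195, running total 195.00
- painting (74/15 per unit): all 15 → value 74, running total 269.00
- necklace (37/22 per unit): all 22 → value 37, running total 306.00
- ring box (35/30 per unit): 2 of 30 → value 2×35/30 = 2.3333, running total 308.33
Total 308.33.

308.33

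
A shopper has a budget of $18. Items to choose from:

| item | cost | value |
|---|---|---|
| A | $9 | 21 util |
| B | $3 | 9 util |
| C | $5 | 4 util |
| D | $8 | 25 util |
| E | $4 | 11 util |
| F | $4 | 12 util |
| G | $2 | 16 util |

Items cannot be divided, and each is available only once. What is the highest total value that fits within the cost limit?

Check high-value combinations within $18:
- D+E+F+G: cost 8+4+4+2=18, value 25+11+12+16=64
- B+D+F+G: cost 3+8+4+2=17, value 9+25+12+16=62
- B+D+E+G: cost 3+8+4+2=17, value 9+25+11+16=61
- A+B+F+G: cost 9+3+4+2=18, value 21+9+12+16=58
Best: 64 util.

64 util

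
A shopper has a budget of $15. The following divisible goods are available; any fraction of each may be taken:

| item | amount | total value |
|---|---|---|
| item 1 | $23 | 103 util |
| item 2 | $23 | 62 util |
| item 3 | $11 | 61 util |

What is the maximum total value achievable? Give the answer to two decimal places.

Take in order of value per unit:
- item 3 (61/11 per unit): all 11 → value 61, running total 61.00
- item 1 (103/23 per unit): 4 of 23 → value 4×103/23 = 17.9130, running total 78.91
Total 78.91.

78.91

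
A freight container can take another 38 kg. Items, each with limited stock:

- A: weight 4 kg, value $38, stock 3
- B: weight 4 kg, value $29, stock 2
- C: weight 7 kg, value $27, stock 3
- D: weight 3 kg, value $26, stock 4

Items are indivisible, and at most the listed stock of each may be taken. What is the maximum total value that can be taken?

$277

Best selections within weight 38 and stock limits:
- 3×A + 2×B + 1×C + 3×D: weight 36, value 277
- 3×A + 2×B + 4×D: weight 32, value 276
- 3×A + 1×B + 1×C + 4×D: weight 35, value 274
Best: $277.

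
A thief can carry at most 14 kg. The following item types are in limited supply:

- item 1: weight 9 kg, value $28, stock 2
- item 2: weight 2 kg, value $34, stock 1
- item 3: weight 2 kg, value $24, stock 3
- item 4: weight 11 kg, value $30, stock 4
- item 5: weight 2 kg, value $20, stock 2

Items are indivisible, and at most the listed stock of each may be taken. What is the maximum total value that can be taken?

$146

Top feasible selections:
- 1×item 2 + 3×item 3 + 2×item 5: weight 12, value 146
- 1×item 2 + 3×item 3 + 1×item 5: weight 10, value 126
- 1×item 2 + 2×item 3 + 2×item 5: weight 10, value 122
- 3×item 3 + 2×item 5: weight 10, value 112
Best: $146.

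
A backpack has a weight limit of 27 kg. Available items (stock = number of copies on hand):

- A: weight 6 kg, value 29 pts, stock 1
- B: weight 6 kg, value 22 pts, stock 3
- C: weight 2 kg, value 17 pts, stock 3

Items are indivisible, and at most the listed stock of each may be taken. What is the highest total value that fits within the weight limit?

124 pts

Top feasible selections:
- 1×A + 2×B + 3×C: weight 24, value 124
- 3×B + 3×C: weight 24, value 117
Best: 124 pts.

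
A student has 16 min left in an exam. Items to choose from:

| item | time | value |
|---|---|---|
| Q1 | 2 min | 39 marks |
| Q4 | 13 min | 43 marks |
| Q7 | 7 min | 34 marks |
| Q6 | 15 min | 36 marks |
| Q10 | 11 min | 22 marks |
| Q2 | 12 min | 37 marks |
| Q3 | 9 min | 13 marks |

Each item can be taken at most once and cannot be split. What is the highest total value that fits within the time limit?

Check high-value combinations within 16 min:
- Q1+Q4: time 2+13=15, value 39+43=82
- Q1+Q2: time 2+12=14, value 39+37=76
- Q1+Q7: time 2+7=9, value 39+34=73
- Q1+Q10: time 2+11=13, value 39+22=61
- Q1+Q3: time 2+9=11, value 39+13=52
Best: 82 marks.

82 marks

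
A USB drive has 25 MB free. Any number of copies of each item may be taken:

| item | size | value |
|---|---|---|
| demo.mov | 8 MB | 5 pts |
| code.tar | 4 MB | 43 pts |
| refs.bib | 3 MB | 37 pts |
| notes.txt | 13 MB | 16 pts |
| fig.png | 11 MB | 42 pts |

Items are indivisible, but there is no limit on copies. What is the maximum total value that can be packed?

302 pts

Best value-per-unit is refs.bib at 37/3; filling with it alone gives 8×37 = 296.
Optimal mix: 1×code.tar + 7×refs.bib → size 25, value 302.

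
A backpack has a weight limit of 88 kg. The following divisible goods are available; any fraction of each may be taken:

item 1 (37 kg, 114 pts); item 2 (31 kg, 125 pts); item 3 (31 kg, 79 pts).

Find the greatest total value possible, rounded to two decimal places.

Take in order of value per unit:
- item 2 (125/31 per unit): all 31 → value 125, running total 125.00
- item 1 (114/37 per unit): all 37 → value 114, running total 239.00
- item 3 (79/31 per unit): 20 of 31 → value 20×79/31 = 50.9677, running total 289.97
Total 289.97.

289.97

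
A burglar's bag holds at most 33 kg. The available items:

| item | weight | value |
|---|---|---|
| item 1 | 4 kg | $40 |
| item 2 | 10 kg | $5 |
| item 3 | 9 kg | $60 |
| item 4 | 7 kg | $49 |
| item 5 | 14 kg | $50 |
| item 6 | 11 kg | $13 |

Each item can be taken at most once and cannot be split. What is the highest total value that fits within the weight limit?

$162

Check high-value combinations within 33 kg:
- item 1+item 3+item 4+item 6: weight 4+9+7+11=31, value 40+60+49+13=162
- item 3+item 4+item 5: weight 9+7+14=30, value 60+49+50=159
- item 1+item 2+item 3+item 4: weight 4+10+9+7=30, value 40+5+60+49=154
Best: $162.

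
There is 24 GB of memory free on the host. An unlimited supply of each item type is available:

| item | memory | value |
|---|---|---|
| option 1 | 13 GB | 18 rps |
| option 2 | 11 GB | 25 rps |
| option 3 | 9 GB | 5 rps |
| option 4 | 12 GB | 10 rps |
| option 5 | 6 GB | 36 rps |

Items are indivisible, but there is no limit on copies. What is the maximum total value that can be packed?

Best value-per-unit is option 5 at 36/6, and filling with it alone uses memory 4×6=24. No mix of the others beats 4×36 = 144.

144 rps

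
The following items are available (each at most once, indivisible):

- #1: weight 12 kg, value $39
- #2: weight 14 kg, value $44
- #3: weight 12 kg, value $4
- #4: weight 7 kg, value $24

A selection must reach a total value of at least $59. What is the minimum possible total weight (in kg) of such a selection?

19

Subsets with value ≥ 59, sorted by total weight:
- #1+#4: weight 19, value 63
- #2+#4: weight 21, value 68
- #1+#2: weight 26, value 83
Minimum weight: 19 kg.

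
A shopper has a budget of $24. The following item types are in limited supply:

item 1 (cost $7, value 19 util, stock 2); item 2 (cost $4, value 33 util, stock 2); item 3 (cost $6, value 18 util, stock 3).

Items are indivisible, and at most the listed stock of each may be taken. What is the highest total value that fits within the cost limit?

104 util

Top feasible selections:
- 2×item 1 + 2×item 2: cost 22, value 104
- 1×item 1 + 2×item 2 + 1×item 3: cost 21, value 103
Best: 104 util.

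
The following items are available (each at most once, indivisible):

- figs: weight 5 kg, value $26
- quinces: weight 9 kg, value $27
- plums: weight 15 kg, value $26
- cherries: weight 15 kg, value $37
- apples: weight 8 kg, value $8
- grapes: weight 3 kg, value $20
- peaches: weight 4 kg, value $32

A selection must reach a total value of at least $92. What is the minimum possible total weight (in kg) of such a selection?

21

Subsets with value ≥ 92, sorted by total weight:
- figs+quinces+grapes+peaches: weight 21, value 105
- figs+cherries+peaches: weight 24, value 95
Minimum weight: 21 kg.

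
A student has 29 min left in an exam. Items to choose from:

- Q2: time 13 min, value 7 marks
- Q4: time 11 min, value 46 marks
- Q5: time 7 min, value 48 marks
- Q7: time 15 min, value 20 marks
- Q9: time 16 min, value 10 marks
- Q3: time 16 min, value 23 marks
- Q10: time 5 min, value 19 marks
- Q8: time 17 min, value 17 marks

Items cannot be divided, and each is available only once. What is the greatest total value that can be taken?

Check high-value combinations within 29 min:
- Q4+Q5+Q10: time 11+7+5=23, value 46+48+19=113
- Q4+Q5: time 11+7=18, value 46+48=94
- Q5+Q3+Q10: time 7+16+5=28, value 48+23+19=90
- Q5+Q7+Q10: time 7+15+5=27, value 48+20+19=87
Best: 113 marks.

113 marks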